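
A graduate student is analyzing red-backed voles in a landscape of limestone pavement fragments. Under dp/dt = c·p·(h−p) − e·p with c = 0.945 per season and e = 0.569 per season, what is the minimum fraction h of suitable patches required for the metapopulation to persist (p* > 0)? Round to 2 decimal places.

0.60

p* = h − e/c is positive only when h > e/c.
h_min = e/c = 0.569/0.945 = 0.6021.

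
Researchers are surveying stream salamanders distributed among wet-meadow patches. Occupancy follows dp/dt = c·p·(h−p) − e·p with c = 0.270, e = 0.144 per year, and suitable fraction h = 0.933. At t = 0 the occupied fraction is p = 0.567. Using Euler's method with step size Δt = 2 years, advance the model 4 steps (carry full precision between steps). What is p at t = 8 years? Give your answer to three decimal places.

Update rule: p ← p + [c·p·(h−p) − e·p]·Δt with Δt = 2.
t = 2: p = 0.56700 + (-0.05123) = 0.51577
t = 4: p = 0.51577 + (-0.03234) = 0.48343
t = 6: p = 0.48343 + (-0.02187) = 0.46156
t = 8: p = 0.46156 + (-0.01543) = 0.44614

0.446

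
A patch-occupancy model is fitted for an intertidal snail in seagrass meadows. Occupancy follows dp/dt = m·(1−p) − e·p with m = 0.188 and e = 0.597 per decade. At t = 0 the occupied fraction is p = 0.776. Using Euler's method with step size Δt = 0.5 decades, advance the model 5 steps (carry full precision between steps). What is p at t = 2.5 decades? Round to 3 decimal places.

Update rule: p ← p + [m·(1−p) − e·p]·Δt with Δt = 0.5.
  1  |  dp/dt·Δt = -0.210580  |  p_1 = 0.565420
  2  |  dp/dt·Δt = -0.127927  |  p_2 = 0.437493
  3  |  dp/dt·Δt = -0.077716  |  p_3 = 0.359777
  4  |  dp/dt·Δt = -0.047212  |  p_4 = 0.312564
  5  |  dp/dt·Δt = -0.028682  |  p_5 = 0.283883

0.284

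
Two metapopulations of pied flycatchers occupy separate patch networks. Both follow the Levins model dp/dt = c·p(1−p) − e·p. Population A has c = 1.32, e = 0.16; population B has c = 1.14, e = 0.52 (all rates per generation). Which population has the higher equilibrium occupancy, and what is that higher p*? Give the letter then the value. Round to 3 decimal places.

A, 0.879

A: p*_A = 1 − 0.16/1.32 = 0.8788.
B: p*_B = 1 − 0.52/1.14 = 0.5439.
A is higher at 0.8788.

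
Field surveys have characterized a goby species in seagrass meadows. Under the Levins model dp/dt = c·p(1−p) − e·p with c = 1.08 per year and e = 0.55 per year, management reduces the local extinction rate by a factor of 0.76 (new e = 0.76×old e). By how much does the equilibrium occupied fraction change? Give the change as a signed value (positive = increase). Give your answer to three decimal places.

0.122

Before: p* = 1 − 0.55/1.08 = 0.4907.
After the change, c = 1.08, e = 0.418, so p* = 1 − 0.418/1.08 = 0.6130.
Δp* = 0.6130 − 0.4907 = +0.1222.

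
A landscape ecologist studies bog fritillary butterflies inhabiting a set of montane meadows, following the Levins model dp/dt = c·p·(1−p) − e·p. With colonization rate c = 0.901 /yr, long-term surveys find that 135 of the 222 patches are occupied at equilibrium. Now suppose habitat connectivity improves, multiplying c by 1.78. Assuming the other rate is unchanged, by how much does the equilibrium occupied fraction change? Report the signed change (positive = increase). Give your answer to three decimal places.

0.172

Observed p* = 135/222 = 0.60811.
Balance c(1−p*) = e gives e = 0.901×(1 − 0.60811) = 0.35309.
New p* = 1 − e/c = 1 − 0.35309/1.60378 = 0.77984.
Δp* = 0.77984 − 0.60811 = +0.17173.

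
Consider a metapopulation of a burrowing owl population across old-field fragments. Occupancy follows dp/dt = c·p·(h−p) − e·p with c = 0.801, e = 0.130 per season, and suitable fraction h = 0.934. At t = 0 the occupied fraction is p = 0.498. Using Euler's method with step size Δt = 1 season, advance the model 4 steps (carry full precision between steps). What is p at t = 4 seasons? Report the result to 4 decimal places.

0.7560

Update rule: p ← p + [c·p·(h−p) − e·p]·Δt with Δt = 1.
t = 1: p = 0.49800 + (+0.10918) = 0.60718
t = 2: p = 0.60718 + (+0.08002) = 0.68720
t = 3: p = 0.68720 + (+0.04652) = 0.73371
t = 4: p = 0.73371 + (+0.02233) = 0.75604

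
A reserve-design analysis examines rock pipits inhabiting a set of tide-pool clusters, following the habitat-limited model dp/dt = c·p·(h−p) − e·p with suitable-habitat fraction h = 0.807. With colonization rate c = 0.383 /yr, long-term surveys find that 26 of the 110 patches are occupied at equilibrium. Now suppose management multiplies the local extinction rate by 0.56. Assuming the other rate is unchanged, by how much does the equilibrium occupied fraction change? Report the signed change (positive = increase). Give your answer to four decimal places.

Observed p* = 26/110 = 0.23636.
Balance c(h−p*) = e gives e = 0.383×(0.807 − 0.23636) = 0.21856.
New p* = 0.807 − e/c = 0.807 − 0.12239/0.38300 = 0.48744.
Δp* = 0.48744 − 0.23636 = +0.25108.

0.2511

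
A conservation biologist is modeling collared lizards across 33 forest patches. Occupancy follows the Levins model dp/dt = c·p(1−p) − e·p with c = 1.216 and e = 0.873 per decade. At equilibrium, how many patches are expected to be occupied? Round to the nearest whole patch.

p* = 1 − e/c = 1 − 0.873/1.216 = 0.2821.
Expected occupied patches = N × p* = 33 × 0.2821 = 9.31 ≈ 9.

9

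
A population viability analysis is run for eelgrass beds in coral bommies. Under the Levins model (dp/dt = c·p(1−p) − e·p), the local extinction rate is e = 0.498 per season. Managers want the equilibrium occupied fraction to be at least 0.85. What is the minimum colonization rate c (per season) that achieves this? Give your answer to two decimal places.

p* = 1 − e/c ≥ 0.85 requires e/c ≤ 0.1500, i.e. c ≥ e/0.1500.
c_min = 0.498/0.1500 = 3.3200.

3.32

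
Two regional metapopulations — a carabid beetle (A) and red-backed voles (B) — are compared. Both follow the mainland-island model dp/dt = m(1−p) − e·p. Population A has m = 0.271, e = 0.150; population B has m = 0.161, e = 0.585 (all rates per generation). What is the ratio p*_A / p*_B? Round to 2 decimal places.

2.98

A: p*_A = m/(m+e) = 0.271/0.4210 = 0.6437.
B: p*_B = 0.161/0.7460 = 0.2158.
p*_A / p*_B = 0.6437/0.2158 = 2.9826.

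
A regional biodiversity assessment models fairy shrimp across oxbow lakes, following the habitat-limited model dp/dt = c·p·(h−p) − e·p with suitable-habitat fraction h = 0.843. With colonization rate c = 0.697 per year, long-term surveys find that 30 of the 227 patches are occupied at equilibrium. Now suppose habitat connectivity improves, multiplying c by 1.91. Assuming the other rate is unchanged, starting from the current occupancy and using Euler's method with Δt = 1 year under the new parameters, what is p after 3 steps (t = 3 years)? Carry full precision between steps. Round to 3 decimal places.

0.336

Observed p* = 30/227 = 0.13216.
Balance c(h−p*) = e gives e = 0.697×(0.843 − 0.13216) = 0.49546.
Starting from p₀ = 0.13216; update p ← p + (dp/dt)·Δt with the new parameters.
step 1: Δp = +0.05959, p = 0.19174
step 2: Δp = +0.07124, p = 0.26299
step 3: Δp = +0.07277, p = 0.33575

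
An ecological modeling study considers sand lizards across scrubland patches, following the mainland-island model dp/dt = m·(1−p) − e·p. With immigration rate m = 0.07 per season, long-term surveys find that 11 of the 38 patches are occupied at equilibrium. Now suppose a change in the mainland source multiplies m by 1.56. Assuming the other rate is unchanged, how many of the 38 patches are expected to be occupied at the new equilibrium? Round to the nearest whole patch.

Observed p* = 11/38 = 0.28947.
Balance m(1−p*) = e·p* gives e = m(1−p*)/p* = 0.07×0.71053/0.28947 = 0.17182.
New p* = m/(m+e) = 0.10920/(0.10920+0.17182) = 0.38858.
Expected occupied = 38 × 0.38858 = 14.77 ≈ 15.

15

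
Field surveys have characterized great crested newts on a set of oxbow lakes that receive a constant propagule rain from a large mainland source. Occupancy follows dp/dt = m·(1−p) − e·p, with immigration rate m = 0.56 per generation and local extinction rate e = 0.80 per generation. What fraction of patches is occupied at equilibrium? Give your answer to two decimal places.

Setting dp/dt = 0: m − m·p* = e·p*, so m = (m+e)·p*.
p* = m/(m+e) = 0.56/(0.56+0.80) = 0.56/1.3600 = 0.4118.

0.41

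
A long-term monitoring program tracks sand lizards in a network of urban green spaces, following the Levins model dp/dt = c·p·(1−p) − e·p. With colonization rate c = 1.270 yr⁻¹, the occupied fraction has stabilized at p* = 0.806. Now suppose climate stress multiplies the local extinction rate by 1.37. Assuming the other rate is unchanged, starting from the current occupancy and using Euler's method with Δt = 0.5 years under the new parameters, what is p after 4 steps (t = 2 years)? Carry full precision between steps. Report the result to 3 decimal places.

0.739

Balance c(1−p*) = e gives e = 1.270×(1 − 0.80600) = 0.24638.
Starting from p₀ = 0.80600; update p ← p + (dp/dt)·Δt with the new parameters.
step 1: Δp = -0.03674, p = 0.76926
step 2: Δp = -0.01712, p = 0.75214
step 3: Δp = -0.00856, p = 0.74358
step 4: Δp = -0.00442, p = 0.73916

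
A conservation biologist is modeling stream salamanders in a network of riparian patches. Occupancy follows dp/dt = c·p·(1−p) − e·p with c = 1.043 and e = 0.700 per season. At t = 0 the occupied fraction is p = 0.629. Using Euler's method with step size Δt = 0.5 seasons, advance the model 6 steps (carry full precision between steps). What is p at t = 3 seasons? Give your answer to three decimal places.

Update rule: p ← p + [c·p·(1−p) − e·p]·Δt with Δt = 0.5.
  1  |  dp/dt·Δt = -0.098453  |  p_1 = 0.530547
  2  |  dp/dt·Δt = -0.055803  |  p_2 = 0.474744
  3  |  dp/dt·Δt = -0.036118  |  p_3 = 0.438626
  4  |  dp/dt·Δt = -0.025108  |  p_4 = 0.413517
  5  |  dp/dt·Δt = -0.018257  |  p_5 = 0.395261
  6  |  dp/dt·Δt = -0.013687  |  p_6 = 0.381574

0.382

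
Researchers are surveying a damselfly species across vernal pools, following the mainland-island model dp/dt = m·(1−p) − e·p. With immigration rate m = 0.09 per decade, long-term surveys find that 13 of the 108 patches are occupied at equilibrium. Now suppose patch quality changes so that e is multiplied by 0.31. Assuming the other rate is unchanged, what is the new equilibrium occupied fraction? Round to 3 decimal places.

Observed p* = 13/108 = 0.12037.
Balance m(1−p*) = e·p* gives e = m(1−p*)/p* = 0.09×0.87963/0.12037 = 0.65769.
New p* = m/(m+e) = 0.09000/(0.09000+0.20388) = 0.30625.

0.306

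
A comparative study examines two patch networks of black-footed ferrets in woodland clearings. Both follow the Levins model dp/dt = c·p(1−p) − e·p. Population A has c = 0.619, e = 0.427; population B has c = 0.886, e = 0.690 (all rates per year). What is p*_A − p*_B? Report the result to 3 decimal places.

A: p*_A = 1 − 0.427/0.619 = 0.3102.
B: p*_B = 1 − 0.690/0.886 = 0.2212.
p*_A − p*_B = 0.3102 − 0.2212 = 0.0890.

0.089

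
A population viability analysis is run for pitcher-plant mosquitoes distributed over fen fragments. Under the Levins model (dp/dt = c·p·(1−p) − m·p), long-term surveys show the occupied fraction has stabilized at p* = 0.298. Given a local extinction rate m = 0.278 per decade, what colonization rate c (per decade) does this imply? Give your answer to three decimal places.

At equilibrium c(1−p*) = m, so c = m/(1−p*).
c = 0.278/(1 − 0.298) = 0.278/0.7020 = 0.3960.

0.396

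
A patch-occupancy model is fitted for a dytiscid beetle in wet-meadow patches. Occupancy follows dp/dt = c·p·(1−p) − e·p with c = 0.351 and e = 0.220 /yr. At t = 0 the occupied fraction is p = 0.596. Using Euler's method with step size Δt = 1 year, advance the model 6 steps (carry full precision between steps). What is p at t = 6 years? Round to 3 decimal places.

Update rule: p ← p + [c·p·(1−p) − e·p]·Δt with Δt = 1.
p: 0.59600 → 0.54940  (Δp = -0.04660)
p: 0.54940 → 0.51542  (Δp = -0.03397)
p: 0.51542 → 0.48970  (Δp = -0.02573)
p: 0.48970 → 0.46968  (Δp = -0.02002)
p: 0.46968 → 0.45377  (Δp = -0.01590)
p: 0.45377 → 0.44094  (Δp = -0.01283)

0.441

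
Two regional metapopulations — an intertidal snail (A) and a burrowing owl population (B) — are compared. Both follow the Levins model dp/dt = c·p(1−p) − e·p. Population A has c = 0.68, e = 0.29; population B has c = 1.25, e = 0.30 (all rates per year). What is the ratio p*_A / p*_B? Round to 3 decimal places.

A: p*_A = 1 − 0.29/0.68 = 0.5735.
B: p*_B = 1 − 0.30/1.25 = 0.7600.
p*_A / p*_B = 0.5735/0.7600 = 0.7546.

0.755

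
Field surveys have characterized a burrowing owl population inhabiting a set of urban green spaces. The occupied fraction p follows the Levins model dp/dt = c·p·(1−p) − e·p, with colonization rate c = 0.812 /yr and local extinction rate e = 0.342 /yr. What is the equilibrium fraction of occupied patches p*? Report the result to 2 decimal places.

At equilibrium, colonization balances extinction: c·p*·(1−p*) = e·p*.
So p* = 1 − e/c = 1 − 0.342/0.812 = 1 − 0.4212 = 0.5788.

0.58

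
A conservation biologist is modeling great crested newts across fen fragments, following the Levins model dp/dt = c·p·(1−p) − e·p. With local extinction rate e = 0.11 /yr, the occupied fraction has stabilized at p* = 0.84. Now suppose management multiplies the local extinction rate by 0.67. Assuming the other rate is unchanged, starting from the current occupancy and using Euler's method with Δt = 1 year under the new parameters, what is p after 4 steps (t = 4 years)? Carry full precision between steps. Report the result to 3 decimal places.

0.891

Balance c(1−p*) = e gives c = e/(1 − 0.84000) = 0.11/0.16000 = 0.68750.
Starting from p₀ = 0.84000; update p ← p + (dp/dt)·Δt with the new parameters.
t = 1: p = 0.84000 + (+0.03049) = 0.87049
t = 2: p = 0.87049 + (+0.01335) = 0.88384
t = 3: p = 0.88384 + (+0.00544) = 0.88929
t = 4: p = 0.88929 + (+0.00215) = 0.89143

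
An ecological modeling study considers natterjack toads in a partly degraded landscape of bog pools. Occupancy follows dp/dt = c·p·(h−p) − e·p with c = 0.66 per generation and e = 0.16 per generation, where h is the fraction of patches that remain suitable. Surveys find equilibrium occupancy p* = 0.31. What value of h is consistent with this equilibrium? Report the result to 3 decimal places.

0.552

At equilibrium c(h−p*) = e, so h = p* + e/c.
h = 0.31 + 0.16/0.66 = 0.31 + 0.2424 = 0.5524.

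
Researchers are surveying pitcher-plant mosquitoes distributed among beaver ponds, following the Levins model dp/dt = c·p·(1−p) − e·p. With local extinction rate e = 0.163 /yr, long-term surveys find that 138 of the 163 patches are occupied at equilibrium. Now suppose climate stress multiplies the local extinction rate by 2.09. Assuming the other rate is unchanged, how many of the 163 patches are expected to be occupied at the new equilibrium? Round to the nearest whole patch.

Observed p* = 138/163 = 0.84663.
Balance c(1−p*) = e gives c = e/(1 − 0.84663) = 0.163/0.15337 = 1.06279.
New p* = 1 − e/c = 1 − 0.34067/1.06279 = 0.67946.
Expected occupied = 163 × 0.67946 = 110.75 ≈ 111.

111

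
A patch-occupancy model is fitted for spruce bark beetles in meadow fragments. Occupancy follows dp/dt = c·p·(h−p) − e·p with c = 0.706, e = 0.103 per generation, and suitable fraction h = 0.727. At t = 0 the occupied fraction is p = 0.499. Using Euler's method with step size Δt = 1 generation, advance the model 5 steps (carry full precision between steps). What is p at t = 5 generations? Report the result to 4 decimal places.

Update rule: p ← p + [c·p·(h−p) − e·p]·Δt with Δt = 1.
step 1: Δp = +0.02893, p = 0.52793
step 2: Δp = +0.01982, p = 0.54775
step 3: Δp = +0.01290, p = 0.56065
step 4: Δp = +0.00810, p = 0.56875
step 5: Δp = +0.00496, p = 0.57371

0.5737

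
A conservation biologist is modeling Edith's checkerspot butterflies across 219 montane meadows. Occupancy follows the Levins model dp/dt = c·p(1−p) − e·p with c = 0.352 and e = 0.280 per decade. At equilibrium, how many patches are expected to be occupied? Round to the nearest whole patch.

p* = 1 − e/c = 1 − 0.280/0.352 = 0.2045.
Expected occupied patches = N × p* = 219 × 0.2045 = 44.80 ≈ 45.

45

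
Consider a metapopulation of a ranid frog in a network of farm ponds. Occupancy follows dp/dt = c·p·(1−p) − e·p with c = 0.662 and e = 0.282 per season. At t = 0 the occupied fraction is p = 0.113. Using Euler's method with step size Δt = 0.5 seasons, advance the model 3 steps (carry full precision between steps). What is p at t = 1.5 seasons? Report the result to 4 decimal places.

Update rule: p ← p + [c·p·(1−p) − e·p]·Δt with Δt = 0.5.
  1  |  dp/dt·Δt = +0.017243  |  p_1 = 0.130243
  2  |  dp/dt·Δt = +0.019131  |  p_2 = 0.149375
  3  |  dp/dt·Δt = +0.020996  |  p_3 = 0.170371

0.1704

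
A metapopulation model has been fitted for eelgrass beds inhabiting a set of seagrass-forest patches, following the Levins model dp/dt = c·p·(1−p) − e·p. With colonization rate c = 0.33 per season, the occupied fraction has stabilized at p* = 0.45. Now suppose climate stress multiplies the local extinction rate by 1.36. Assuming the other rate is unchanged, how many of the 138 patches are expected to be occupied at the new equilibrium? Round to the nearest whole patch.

35

Balance c(1−p*) = e gives e = 0.33×(1 − 0.45000) = 0.18150.
New p* = 1 − e/c = 1 − 0.24684/0.33000 = 0.25200.
Expected occupied = 138 × 0.25200 = 34.78 ≈ 35.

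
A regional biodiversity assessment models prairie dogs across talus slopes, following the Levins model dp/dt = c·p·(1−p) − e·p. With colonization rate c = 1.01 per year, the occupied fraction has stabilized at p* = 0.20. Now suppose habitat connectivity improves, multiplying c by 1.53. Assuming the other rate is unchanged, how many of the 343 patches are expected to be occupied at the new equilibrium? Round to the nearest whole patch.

Balance c(1−p*) = e gives e = 1.01×(1 − 0.20000) = 0.80800.
New p* = 1 − e/c = 1 − 0.80800/1.54530 = 0.47712.
Expected occupied = 343 × 0.47712 = 163.65 ≈ 164.

164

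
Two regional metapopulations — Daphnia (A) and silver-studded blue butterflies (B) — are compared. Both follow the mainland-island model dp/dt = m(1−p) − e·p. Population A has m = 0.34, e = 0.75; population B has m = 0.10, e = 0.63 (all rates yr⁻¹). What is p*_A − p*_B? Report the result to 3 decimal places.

A: p*_A = m/(m+e) = 0.34/1.0900 = 0.3119.
B: p*_B = 0.10/0.7300 = 0.1370.
p*_A − p*_B = 0.3119 − 0.1370 = 0.1749.

0.175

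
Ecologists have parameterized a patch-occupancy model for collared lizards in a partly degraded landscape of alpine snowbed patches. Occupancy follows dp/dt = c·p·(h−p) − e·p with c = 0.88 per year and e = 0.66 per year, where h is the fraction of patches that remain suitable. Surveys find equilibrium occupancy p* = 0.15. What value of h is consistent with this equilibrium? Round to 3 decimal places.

At equilibrium c(h−p*) = e, so h = p* + e/c.
h = 0.15 + 0.66/0.88 = 0.15 + 0.7500 = 0.9000.

0.900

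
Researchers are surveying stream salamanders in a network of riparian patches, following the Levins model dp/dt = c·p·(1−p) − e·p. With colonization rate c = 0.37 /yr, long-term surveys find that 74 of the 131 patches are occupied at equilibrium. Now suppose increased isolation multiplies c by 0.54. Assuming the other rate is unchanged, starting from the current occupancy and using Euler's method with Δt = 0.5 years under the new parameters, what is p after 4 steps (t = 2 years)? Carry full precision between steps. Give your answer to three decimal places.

Observed p* = 74/131 = 0.56489.
Balance c(1−p*) = e gives e = 0.37×(1 − 0.56489) = 0.16099.
Starting from p₀ = 0.56489; update p ← p + (dp/dt)·Δt with the new parameters.
step 1: Δp = -0.02092, p = 0.54397
step 2: Δp = -0.01901, p = 0.52496
step 3: Δp = -0.01734, p = 0.50762
step 4: Δp = -0.01589, p = 0.49173

0.492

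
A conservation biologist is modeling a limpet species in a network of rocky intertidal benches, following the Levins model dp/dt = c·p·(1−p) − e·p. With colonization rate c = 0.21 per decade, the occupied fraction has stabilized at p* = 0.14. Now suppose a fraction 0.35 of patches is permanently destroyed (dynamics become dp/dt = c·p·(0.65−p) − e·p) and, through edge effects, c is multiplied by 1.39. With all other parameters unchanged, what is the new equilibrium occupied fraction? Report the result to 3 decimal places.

0.031

Balance c(1−p*) = e gives e = 0.21×(1 − 0.14000) = 0.18060.
New p* = 0.65 − e/c = 0.65 − 0.18060/0.29190 = 0.03129.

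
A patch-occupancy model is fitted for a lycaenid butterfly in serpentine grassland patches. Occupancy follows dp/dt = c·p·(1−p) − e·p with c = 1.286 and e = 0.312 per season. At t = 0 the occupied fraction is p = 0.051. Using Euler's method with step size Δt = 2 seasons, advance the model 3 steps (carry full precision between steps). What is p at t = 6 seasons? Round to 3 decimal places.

0.739

Update rule: p ← p + [c·p·(1−p) − e·p]·Δt with Δt = 2.
  1  |  dp/dt·Δt = +0.092658  |  p_1 = 0.143658
  2  |  dp/dt·Δt = +0.226766  |  p_2 = 0.370424
  3  |  dp/dt·Δt = +0.368672  |  p_3 = 0.739096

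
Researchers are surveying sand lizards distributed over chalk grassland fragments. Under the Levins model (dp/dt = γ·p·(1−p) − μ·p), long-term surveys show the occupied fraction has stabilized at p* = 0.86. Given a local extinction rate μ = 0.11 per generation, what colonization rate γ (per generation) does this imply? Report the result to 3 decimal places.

At equilibrium γ(1−p*) = μ, so γ = μ/(1−p*).
γ = 0.11/(1 − 0.86) = 0.11/0.1400 = 0.7857.

0.786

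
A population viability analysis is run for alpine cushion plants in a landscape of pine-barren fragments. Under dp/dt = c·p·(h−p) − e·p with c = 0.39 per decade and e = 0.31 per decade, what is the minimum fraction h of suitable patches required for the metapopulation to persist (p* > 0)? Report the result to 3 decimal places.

p* = h − e/c is positive only when h > e/c.
h_min = e/c = 0.31/0.39 = 0.7949.

0.795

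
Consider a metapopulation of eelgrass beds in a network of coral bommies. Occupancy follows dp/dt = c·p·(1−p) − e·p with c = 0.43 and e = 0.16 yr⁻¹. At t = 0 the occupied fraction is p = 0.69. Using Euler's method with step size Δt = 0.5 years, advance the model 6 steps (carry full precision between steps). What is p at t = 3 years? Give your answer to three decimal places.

0.652

Update rule: p ← p + [c·p·(1−p) − e·p]·Δt with Δt = 0.5.
p: 0.69000 → 0.68079  (Δp = -0.00921)
p: 0.68079 → 0.67305  (Δp = -0.00774)
p: 0.67305 → 0.66652  (Δp = -0.00653)
p: 0.66652 → 0.66098  (Δp = -0.00553)
p: 0.66098 → 0.65628  (Δp = -0.00470)
p: 0.65628 → 0.65228  (Δp = -0.00400)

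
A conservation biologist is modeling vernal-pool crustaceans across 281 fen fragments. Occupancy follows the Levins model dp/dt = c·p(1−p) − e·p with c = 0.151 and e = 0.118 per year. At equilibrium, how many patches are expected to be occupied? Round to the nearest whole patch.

61

p* = 1 − e/c = 1 − 0.118/0.151 = 0.2185.
Expected occupied patches = N × p* = 281 × 0.2185 = 61.41 ≈ 61.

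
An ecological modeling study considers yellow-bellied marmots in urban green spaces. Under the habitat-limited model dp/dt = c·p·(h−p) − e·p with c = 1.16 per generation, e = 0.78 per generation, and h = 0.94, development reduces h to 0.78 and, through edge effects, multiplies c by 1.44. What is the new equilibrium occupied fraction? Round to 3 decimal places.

0.313

Before: p* = h − e/c = 0.94 − 0.78/1.16 = 0.94 − 0.6724 = 0.2676.
After: c = 1.6704, e = 0.78, h = 0.78; p* = 0.78 − 0.78/1.6704 = 0.3130.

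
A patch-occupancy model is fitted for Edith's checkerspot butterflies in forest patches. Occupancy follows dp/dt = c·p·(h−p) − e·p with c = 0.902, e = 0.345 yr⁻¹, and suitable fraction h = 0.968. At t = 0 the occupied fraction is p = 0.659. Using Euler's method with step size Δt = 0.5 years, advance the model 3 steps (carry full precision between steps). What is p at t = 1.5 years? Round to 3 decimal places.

Update rule: p ← p + [c·p·(h−p) − e·p]·Δt with Δt = 0.5.
  1  |  dp/dt·Δt = -0.021840  |  p_1 = 0.637160
  2  |  dp/dt·Δt = -0.014840  |  p_2 = 0.622320
  3  |  dp/dt·Δt = -0.010329  |  p_3 = 0.611990

0.612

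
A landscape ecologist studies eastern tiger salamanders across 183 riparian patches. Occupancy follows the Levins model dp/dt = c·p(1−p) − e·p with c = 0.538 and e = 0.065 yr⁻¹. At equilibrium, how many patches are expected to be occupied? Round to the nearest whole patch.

p* = 1 − e/c = 1 − 0.065/0.538 = 0.8792.
Expected occupied patches = N × p* = 183 × 0.8792 = 160.89 ≈ 161.

161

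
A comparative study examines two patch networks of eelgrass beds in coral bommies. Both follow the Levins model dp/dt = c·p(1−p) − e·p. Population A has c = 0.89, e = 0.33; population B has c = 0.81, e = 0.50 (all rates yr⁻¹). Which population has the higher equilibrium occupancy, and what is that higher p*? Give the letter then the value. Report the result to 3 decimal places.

A: p*_A = 1 − 0.33/0.89 = 0.6292.
B: p*_B = 1 − 0.50/0.81 = 0.3827.
A is higher at 0.6292.

A, 0.629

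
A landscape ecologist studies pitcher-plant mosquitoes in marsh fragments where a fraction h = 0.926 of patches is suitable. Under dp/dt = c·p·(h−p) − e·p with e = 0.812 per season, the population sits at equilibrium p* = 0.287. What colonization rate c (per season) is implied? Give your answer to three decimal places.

1.271

At equilibrium c(h−p*) = e, so c = e/(h−p*).
c = 0.812/(0.926 − 0.287) = 0.812/0.6390 = 1.2707.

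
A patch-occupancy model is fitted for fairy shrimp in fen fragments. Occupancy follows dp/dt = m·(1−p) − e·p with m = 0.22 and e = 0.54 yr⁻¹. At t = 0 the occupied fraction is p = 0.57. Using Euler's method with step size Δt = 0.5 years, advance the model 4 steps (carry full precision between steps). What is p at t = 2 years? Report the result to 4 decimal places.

Update rule: p ← p + [m·(1−p) − e·p]·Δt with Δt = 0.5.
step 1: Δp = -0.10660, p = 0.46340
step 2: Δp = -0.06609, p = 0.39731
step 3: Δp = -0.04098, p = 0.35633
step 4: Δp = -0.02541, p = 0.33093

0.3309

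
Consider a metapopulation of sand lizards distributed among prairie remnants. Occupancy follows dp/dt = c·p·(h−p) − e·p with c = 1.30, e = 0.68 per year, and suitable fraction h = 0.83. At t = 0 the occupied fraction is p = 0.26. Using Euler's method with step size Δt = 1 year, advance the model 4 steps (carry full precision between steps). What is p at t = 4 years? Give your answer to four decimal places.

0.2992

Update rule: p ← p + [c·p·(h−p) − e·p]·Δt with Δt = 1.
p: 0.26000 → 0.27586  (Δp = +0.01586)
p: 0.27586 → 0.28700  (Δp = +0.01114)
p: 0.28700 → 0.29443  (Δp = +0.00743)
p: 0.29443 → 0.29921  (Δp = +0.00478)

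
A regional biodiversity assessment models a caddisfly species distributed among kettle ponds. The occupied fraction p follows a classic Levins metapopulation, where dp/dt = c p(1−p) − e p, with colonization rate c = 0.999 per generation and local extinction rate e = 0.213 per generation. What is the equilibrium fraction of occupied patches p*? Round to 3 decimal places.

0.787

At equilibrium, colonization balances extinction: c·p*·(1−p*) = e·p*.
So p* = 1 − e/c = 1 − 0.213/0.999 = 1 − 0.2132 = 0.7868.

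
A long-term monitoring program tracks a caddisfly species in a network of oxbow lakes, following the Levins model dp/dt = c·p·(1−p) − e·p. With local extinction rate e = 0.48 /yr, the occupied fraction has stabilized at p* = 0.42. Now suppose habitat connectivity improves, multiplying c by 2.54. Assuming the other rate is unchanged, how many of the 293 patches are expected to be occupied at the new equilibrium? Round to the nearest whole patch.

Balance c(1−p*) = e gives c = e/(1 − 0.42000) = 0.48/0.58000 = 0.82759.
New p* = 1 − e/c = 1 − 0.48000/2.10208 = 0.77165.
Expected occupied = 293 × 0.77165 = 226.09 ≈ 226.

226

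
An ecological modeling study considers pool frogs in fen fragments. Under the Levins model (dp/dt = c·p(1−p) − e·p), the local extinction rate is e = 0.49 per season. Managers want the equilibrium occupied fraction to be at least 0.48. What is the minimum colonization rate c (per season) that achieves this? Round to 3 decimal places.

0.942

p* = 1 − e/c ≥ 0.48 requires e/c ≤ 0.5200, i.e. c ≥ e/0.5200.
c_min = 0.49/0.5200 = 0.9423.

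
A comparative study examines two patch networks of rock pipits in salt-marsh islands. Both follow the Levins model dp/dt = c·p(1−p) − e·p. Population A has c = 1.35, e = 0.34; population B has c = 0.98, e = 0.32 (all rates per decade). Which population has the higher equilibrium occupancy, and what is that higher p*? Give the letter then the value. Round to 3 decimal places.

A: p*_A = 1 − 0.34/1.35 = 0.7481.
B: p*_B = 1 − 0.32/0.98 = 0.6735.
A is higher at 0.7481.

A, 0.748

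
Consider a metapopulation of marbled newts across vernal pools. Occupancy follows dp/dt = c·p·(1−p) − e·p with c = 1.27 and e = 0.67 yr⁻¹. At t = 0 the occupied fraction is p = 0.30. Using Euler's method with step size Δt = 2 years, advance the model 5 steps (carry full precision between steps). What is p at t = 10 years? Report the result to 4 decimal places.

Update rule: p ← p + [c·p·(1−p) − e·p]·Δt with Δt = 2.
t = 2: p = 0.30000 + (+0.13140) = 0.43140
t = 4: p = 0.43140 + (+0.04497) = 0.47637
t = 6: p = 0.47637 + (-0.00476) = 0.47162
t = 8: p = 0.47162 + (+0.00099) = 0.47260
t = 10: p = 0.47260 + (-0.00020) = 0.47241

0.4724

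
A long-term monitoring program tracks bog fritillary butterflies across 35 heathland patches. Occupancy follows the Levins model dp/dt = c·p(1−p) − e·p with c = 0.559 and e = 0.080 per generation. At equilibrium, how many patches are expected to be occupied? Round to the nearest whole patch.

p* = 1 − e/c = 1 − 0.080/0.559 = 0.8569.
Expected occupied patches = N × p* = 35 × 0.8569 = 29.99 ≈ 30.

30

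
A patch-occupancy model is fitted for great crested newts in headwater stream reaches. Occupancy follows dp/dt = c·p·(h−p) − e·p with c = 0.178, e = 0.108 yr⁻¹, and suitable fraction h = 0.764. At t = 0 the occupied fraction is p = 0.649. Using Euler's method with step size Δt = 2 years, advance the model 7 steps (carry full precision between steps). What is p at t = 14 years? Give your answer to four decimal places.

Update rule: p ← p + [c·p·(h−p) − e·p]·Δt with Δt = 2.
t = 2: p = 0.64900 + (-0.11361) = 0.53539
t = 4: p = 0.53539 + (-0.07207) = 0.46332
t = 6: p = 0.46332 + (-0.05048) = 0.41283
t = 8: p = 0.41283 + (-0.03756) = 0.37527
t = 10: p = 0.37527 + (-0.02913) = 0.34615
t = 12: p = 0.34615 + (-0.02328) = 0.32287
t = 14: p = 0.32287 + (-0.01904) = 0.30383

0.3038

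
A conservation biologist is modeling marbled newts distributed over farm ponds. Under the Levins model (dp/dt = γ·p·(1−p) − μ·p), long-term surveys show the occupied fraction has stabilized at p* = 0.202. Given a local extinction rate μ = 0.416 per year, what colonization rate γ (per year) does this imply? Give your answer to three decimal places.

0.521

At equilibrium γ(1−p*) = μ, so γ = μ/(1−p*).
γ = 0.416/(1 − 0.202) = 0.416/0.7980 = 0.5213.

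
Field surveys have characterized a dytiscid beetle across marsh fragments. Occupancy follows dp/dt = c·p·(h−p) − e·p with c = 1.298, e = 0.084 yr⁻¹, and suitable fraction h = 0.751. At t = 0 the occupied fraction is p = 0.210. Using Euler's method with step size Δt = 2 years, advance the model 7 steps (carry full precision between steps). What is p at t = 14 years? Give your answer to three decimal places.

0.672

Update rule: p ← p + [c·p·(h−p) − e·p]·Δt with Δt = 2.
step 1: Δp = +0.25965, p = 0.46965
step 2: Δp = +0.26412, p = 0.73377
step 3: Δp = -0.09046, p = 0.64331
step 4: Δp = +0.07177, p = 0.71508
step 5: Δp = -0.05345, p = 0.66163
step 6: Δp = +0.04235, p = 0.70398
step 7: Δp = -0.03234, p = 0.67164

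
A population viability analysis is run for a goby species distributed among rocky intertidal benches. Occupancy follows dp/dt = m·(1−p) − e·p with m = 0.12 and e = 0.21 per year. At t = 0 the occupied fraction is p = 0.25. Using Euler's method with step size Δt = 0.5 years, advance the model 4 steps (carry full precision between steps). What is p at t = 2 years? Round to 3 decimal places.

Update rule: p ← p + [m·(1−p) − e·p]·Δt with Δt = 0.5.
step 1: Δp = +0.01875, p = 0.26875
step 2: Δp = +0.01566, p = 0.28441
step 3: Δp = +0.01307, p = 0.29748
step 4: Δp = +0.01092, p = 0.30840

0.308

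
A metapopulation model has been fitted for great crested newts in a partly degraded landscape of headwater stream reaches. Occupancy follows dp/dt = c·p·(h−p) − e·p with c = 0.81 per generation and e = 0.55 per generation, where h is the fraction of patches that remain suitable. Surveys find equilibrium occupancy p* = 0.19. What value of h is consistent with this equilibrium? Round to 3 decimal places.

0.869

At equilibrium c(h−p*) = e, so h = p* + e/c.
h = 0.19 + 0.55/0.81 = 0.19 + 0.6790 = 0.8690.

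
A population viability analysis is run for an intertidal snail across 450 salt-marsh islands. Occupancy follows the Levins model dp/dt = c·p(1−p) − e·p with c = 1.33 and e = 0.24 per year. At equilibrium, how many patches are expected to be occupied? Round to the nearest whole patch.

p* = 1 − e/c = 1 − 0.24/1.33 = 0.8195.
Expected occupied patches = N × p* = 450 × 0.8195 = 368.80 ≈ 369.

369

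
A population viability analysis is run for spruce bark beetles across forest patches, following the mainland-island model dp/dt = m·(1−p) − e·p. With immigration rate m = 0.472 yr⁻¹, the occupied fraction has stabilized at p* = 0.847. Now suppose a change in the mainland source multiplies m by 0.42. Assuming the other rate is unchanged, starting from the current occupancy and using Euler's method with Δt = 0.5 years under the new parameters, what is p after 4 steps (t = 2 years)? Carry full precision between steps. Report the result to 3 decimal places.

0.779

Balance m(1−p*) = e·p* gives e = m(1−p*)/p* = 0.472×0.15300/0.84700 = 0.08526.
Starting from p₀ = 0.84700; update p ← p + (dp/dt)·Δt with the new parameters.
t = 0.5: p = 0.84700 + (-0.02094) = 0.82606
t = 1: p = 0.82606 + (-0.01797) = 0.80808
t = 1.5: p = 0.80808 + (-0.01543) = 0.79266
t = 2: p = 0.79266 + (-0.01324) = 0.77942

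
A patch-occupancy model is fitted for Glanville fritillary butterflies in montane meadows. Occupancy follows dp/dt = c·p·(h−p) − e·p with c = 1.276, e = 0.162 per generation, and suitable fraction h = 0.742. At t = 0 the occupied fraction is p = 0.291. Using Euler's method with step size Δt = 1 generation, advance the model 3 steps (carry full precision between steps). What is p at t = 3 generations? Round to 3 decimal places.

0.582

Update rule: p ← p + [c·p·(h−p) − e·p]·Δt with Δt = 1.
step 1: Δp = +0.12032, p = 0.41132
step 2: Δp = +0.10692, p = 0.51824
step 3: Δp = +0.06401, p = 0.58225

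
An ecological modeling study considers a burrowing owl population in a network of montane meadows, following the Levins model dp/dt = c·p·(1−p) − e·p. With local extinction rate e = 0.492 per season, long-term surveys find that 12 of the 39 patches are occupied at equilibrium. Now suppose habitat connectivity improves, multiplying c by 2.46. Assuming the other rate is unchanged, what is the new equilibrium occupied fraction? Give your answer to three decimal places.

0.719

Observed p* = 12/39 = 0.30769.
Balance c(1−p*) = e gives c = e/(1 − 0.30769) = 0.492/0.69231 = 0.71066.
New p* = 1 − e/c = 1 − 0.49200/1.74822 = 0.71857.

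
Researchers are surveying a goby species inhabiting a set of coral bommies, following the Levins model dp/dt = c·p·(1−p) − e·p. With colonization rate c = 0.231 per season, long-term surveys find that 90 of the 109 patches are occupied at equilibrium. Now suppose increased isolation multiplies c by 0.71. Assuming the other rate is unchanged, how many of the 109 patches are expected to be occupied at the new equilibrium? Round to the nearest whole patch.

Observed p* = 90/109 = 0.82569.
Balance c(1−p*) = e gives e = 0.231×(1 − 0.82569) = 0.04027.
New p* = 1 − e/c = 1 − 0.04027/0.16401 = 0.75447.
Expected occupied = 109 × 0.75447 = 82.24 ≈ 82.

82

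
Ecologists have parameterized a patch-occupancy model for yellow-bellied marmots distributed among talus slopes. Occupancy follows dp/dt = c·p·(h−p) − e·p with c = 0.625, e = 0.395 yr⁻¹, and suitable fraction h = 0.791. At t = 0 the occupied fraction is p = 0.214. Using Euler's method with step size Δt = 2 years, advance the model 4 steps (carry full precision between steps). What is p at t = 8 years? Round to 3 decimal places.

Update rule: p ← p + [c·p·(h−p) − e·p]·Δt with Δt = 2.
p: 0.21400 → 0.19929  (Δp = -0.01471)
p: 0.19929 → 0.18925  (Δp = -0.01004)
p: 0.18925 → 0.18210  (Δp = -0.00716)
p: 0.18210 → 0.17684  (Δp = -0.00526)

0.177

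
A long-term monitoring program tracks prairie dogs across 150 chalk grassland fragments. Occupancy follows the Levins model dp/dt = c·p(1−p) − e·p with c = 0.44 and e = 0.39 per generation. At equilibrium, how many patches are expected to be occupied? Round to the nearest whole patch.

17

p* = 1 − e/c = 1 − 0.39/0.44 = 0.1136.
Expected occupied patches = N × p* = 150 × 0.1136 = 17.05 ≈ 17.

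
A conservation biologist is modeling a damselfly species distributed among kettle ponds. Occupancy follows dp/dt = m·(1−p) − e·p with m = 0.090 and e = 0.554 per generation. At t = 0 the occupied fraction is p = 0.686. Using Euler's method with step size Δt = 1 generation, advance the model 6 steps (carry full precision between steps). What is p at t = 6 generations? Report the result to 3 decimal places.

0.141

Update rule: p ← p + [m·(1−p) − e·p]·Δt with Δt = 1.
  1  |  dp/dt·Δt = -0.351784  |  p_1 = 0.334216
  2  |  dp/dt·Δt = -0.125235  |  p_2 = 0.208981
  3  |  dp/dt·Δt = -0.044584  |  p_3 = 0.164397
  4  |  dp/dt·Δt = -0.015872  |  p_4 = 0.148525
  5  |  dp/dt·Δt = -0.005650  |  p_5 = 0.142875
  6  |  dp/dt·Δt = -0.002012  |  p_6 = 0.140864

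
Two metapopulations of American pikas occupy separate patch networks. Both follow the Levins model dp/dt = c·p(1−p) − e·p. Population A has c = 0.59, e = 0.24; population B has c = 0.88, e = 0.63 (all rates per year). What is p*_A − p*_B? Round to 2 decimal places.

0.31

A: p*_A = 1 − 0.24/0.59 = 0.5932.
B: p*_B = 1 − 0.63/0.88 = 0.2841.
p*_A − p*_B = 0.5932 − 0.2841 = 0.3091.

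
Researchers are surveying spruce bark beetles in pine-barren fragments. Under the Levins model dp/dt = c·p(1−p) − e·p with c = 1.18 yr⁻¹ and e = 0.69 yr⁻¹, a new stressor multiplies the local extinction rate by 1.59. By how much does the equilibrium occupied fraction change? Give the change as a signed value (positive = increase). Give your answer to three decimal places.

-0.345

Before: p* = 1 − 0.69/1.18 = 0.4153.
After the change, c = 1.18, e = 1.0971, so p* = 1 − 1.0971/1.18 = 0.0703.
Δp* = 0.0703 − 0.4153 = -0.3450.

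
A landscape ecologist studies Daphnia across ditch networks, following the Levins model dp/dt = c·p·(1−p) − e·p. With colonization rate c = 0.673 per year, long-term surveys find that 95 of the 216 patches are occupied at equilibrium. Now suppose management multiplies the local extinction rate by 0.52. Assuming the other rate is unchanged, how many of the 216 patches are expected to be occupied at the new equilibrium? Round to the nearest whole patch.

Observed p* = 95/216 = 0.43981.
Balance c(1−p*) = e gives e = 0.673×(1 − 0.43981) = 0.37701.
New p* = 1 − e/c = 1 − 0.19605/0.67300 = 0.70869.
Expected occupied = 216 × 0.70869 = 153.08 ≈ 153.

153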